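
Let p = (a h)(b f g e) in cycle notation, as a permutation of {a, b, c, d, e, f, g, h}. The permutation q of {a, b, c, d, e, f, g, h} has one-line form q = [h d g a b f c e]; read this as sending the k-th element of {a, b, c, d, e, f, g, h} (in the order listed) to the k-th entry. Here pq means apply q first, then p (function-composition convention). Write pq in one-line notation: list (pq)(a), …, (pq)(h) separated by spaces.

a d e h f g c b

(pq)(x) = p(q(x)). Computing each image: p(q(a)) = p(h) = a, p(q(b)) = p(d) = d, p(q(c)) = p(g) = e, p(q(d)) = p(a) = h, p(q(e)) = p(b) = f, p(q(f)) = p(f) = g, p(q(g)) = p(c) = c, p(q(h)) = p(e) = b.
Hence pq = [a d e h f g c b].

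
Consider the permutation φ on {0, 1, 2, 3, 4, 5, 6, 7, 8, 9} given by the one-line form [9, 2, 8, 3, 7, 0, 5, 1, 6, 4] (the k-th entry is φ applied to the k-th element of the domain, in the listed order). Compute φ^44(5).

6

Tracing 5 → 0 → … returns to 5 after 9 steps, so 5 lies in a 9-cycle (0, 9, 4, 7, 1, 2, 8, 6, 5).
Powers repeat with period 9 on this cycle, and 44 mod 9 = 8, so φ^44(5) = φ^8(5).
Advancing 8 steps from 5: 5 → 0 → 9 → 4 → 7 → 1 → 2 → 8 → 6.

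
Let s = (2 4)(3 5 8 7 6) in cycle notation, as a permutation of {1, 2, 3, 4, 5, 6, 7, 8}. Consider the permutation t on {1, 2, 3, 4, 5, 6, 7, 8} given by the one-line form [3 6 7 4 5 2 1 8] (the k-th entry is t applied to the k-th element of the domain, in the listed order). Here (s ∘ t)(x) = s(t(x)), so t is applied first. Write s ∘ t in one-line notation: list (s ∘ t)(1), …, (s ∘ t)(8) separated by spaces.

For each element, apply t then s: 1 → 3 → 5; 2 → 6 → 3; 3 → 7 → 6; 4 → 4 → 2; 5 → 5 → 8; 6 → 2 → 4; 7 → 1 → 1; 8 → 8 → 7.
So s ∘ t in one-line form is 5 3 6 2 8 4 1 7.

5 3 6 2 8 4 1 7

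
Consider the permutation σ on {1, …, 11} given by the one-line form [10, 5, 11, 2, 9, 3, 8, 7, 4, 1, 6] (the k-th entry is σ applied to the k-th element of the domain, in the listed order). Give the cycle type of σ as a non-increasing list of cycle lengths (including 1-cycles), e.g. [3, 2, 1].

The disjoint cycles are (1, 10)(2, 5, 9, 4)(3, 11, 6)(7, 8), with lengths 4, 3, 2, 2 in non-increasing order.

[4, 3, 2, 2]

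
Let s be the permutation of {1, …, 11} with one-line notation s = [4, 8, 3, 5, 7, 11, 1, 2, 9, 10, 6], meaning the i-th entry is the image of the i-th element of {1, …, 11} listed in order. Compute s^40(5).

5

Tracing 5 → 7 → … returns to 5 after 4 steps, so 5 lies in a 4-cycle (1 4 5 7).
Since the cycle has length 4, s^40 acts on it the same as s^0 (40 mod 4 = 0).
So s^40(5) = 5.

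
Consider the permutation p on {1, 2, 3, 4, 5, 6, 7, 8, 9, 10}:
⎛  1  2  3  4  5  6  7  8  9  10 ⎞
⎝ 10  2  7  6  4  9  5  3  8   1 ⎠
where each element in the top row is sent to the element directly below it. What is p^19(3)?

9

Tracing 3 → 7 → … returns to 3 after 7 steps, so 3 lies in a 7-cycle (3, 7, 5, 4, 6, 9, 8).
Since the cycle has length 7, p^19 acts on it the same as p^5 (19 mod 7 = 5).
Advancing 5 steps from 3: 3 → 7 → 5 → 4 → 6 → 9.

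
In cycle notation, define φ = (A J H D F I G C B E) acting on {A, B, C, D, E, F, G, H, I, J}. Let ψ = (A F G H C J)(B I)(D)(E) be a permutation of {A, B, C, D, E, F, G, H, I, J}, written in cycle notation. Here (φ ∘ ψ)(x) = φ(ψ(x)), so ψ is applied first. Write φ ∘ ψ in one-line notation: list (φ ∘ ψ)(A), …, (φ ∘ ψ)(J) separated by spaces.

I G H F A C D B E J

(φ ∘ ψ)(x) = φ(ψ(x)). Computing each image: φ(ψ(A)) = φ(F) = I, φ(ψ(B)) = φ(I) = G, φ(ψ(C)) = φ(J) = H, φ(ψ(D)) = φ(D) = F, φ(ψ(E)) = φ(E) = A, φ(ψ(F)) = φ(G) = C, φ(ψ(G)) = φ(H) = D, φ(ψ(H)) = φ(C) = B, φ(ψ(I)) = φ(B) = E, φ(ψ(J)) = φ(A) = J.
Hence φ ∘ ψ = [I G H F A C D B E J].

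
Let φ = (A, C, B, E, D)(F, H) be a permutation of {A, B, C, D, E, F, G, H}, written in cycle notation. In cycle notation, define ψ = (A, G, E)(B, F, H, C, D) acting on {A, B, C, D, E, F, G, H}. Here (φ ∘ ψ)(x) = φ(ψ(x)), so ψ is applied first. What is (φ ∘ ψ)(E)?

ψ(E) = A, then φ(A) = C; composing gives (φ ∘ ψ)(E) = C.

C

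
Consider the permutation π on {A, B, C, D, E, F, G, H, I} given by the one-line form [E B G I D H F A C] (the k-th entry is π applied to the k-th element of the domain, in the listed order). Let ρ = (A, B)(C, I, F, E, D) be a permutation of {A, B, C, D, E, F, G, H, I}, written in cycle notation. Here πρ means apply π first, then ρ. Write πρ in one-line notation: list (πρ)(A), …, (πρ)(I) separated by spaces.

D A G F C H E B I

(πρ)(x) = ρ(π(x)). Computing each image: ρ(π(A)) = ρ(E) = D, ρ(π(B)) = ρ(B) = A, ρ(π(C)) = ρ(G) = G, ρ(π(D)) = ρ(I) = F, ρ(π(E)) = ρ(D) = C, ρ(π(F)) = ρ(H) = H, ρ(π(G)) = ρ(F) = E, ρ(π(H)) = ρ(A) = B, ρ(π(I)) = ρ(C) = I.
Hence πρ = [D A G F C H E B I].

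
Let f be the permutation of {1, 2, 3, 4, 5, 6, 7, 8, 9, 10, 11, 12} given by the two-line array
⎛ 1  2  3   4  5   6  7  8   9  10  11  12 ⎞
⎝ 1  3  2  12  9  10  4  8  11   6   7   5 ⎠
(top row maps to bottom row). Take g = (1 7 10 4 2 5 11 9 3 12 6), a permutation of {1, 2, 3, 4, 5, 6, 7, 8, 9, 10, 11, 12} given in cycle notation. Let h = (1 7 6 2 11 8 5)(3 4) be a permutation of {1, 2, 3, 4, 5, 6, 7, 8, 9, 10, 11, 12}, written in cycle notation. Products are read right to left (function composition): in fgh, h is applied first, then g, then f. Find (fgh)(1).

6

Apply the permutations in order: h(1) = 7, then g(7) = 10, then f(10) = 6. So (fgh)(1) = 6.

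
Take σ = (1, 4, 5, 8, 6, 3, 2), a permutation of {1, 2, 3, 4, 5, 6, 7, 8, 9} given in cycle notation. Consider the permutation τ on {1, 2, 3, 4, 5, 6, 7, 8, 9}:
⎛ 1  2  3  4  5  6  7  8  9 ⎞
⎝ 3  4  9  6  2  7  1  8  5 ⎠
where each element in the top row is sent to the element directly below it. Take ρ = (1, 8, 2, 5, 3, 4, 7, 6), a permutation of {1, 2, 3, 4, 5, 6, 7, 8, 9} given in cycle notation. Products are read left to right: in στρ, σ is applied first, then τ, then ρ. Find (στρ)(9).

Chase 9: σ(9) = 9; τ(9) = 5; ρ(5) = 3. Hence (στρ)(9) = 3.

3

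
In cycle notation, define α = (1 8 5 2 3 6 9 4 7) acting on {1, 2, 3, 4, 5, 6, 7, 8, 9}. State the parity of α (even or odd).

The cycle lengths are 9.
A cycle is odd iff its length is even; α has 0 even-length cycles, so sgn(α) = (−1)^0 and α is even.

even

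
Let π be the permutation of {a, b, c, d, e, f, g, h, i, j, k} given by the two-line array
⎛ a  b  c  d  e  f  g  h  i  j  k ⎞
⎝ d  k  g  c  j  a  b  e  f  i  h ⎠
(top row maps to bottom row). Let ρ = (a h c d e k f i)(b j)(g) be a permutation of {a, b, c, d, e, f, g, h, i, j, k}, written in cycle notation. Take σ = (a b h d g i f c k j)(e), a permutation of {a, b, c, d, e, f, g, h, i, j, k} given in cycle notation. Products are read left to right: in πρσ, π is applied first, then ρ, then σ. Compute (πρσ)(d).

(πρσ)(d) = σ(ρ(π(d))). π(d) = c, then ρ(c) = d, then σ(d) = g, so the result is g.

g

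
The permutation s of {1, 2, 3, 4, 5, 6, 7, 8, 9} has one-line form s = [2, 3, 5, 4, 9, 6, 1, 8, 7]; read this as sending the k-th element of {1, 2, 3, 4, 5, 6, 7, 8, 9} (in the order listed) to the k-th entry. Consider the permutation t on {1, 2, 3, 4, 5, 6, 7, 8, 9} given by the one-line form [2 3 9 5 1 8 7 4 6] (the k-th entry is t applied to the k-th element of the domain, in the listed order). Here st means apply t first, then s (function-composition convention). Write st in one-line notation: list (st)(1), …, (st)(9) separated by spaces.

(st)(x) = s(t(x)). Computing each image: s(t(1)) = s(2) = 3, s(t(2)) = s(3) = 5, s(t(3)) = s(9) = 7, s(t(4)) = s(5) = 9, s(t(5)) = s(1) = 2, s(t(6)) = s(8) = 8, s(t(7)) = s(7) = 1, s(t(8)) = s(4) = 4, s(t(9)) = s(6) = 6.
Hence st = [3 5 7 9 2 8 1 4 6].

3 5 7 9 2 8 1 4 6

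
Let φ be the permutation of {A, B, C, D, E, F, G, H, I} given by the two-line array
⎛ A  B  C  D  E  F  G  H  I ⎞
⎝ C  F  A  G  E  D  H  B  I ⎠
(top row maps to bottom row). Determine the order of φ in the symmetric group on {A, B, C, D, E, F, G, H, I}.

Writing φ as disjoint cycles, the cycle lengths are 5, 2, 1, 1.
Since disjoint cycles commute, ord(φ) = lcm(5, 2) = 10.

10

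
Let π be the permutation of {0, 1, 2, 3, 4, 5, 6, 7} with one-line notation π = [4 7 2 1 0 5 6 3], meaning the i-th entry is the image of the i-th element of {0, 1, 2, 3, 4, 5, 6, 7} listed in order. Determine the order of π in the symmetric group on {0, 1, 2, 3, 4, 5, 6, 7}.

6

Decomposing into disjoint cycles gives cycle lengths 3, 2, 1, 1, 1.
The order of π is the least common multiple of its cycle lengths: lcm(3, 2) = 6.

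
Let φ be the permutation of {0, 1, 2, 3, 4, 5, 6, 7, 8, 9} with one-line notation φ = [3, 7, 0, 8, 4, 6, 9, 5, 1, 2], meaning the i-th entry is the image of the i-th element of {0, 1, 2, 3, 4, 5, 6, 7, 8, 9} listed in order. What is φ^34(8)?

0

Tracing 8 → 1 → … returns to 8 after 9 steps, so 8 lies in a 9-cycle (0, 3, 8, 1, 7, 5, 6, 9, 2).
On a 9-cycle, φ^9 is the identity, so φ^34 = φ^7 there (34 ≡ 7 mod 9).
Advancing 7 steps from 8: 8 → 1 → 7 → 5 → 6 → 9 → 2 → 0.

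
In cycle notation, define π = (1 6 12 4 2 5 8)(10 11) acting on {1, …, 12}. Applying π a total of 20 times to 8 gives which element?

5

8 lies in the 7-cycle (1 6 12 4 2 5 8).
On a 7-cycle, π^7 is the identity, so π^20 = π^6 there (20 ≡ 6 mod 7).
Advancing 6 steps from 8: 8 → 1 → 6 → 12 → 4 → 2 → 5.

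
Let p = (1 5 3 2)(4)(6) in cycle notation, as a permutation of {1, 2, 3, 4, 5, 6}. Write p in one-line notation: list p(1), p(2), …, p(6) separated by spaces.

5 1 2 4 3 6

Each element maps to the next entry in its cycle (wrapping to the front): 1↦5, 2↦1, 3↦2, 4↦4, 5↦3, 6↦6.
Listing these in domain order gives 5 1 2 4 3 6.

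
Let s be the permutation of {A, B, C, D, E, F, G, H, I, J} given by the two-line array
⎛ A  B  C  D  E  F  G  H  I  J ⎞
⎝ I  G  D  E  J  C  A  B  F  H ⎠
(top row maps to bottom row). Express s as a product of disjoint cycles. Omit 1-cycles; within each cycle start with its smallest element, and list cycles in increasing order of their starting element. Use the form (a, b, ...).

(A, I, F, C, D, E, J, H, B, G)

Iterating s from A gives A → I → F → C → D → E → J → H → B → G → A; that is the 10-cycle (A, I, F, C, D, E, J, H, B, G).
Repeating from the next unused element and collecting all non-trivial cycles gives (A, I, F, C, D, E, J, H, B, G).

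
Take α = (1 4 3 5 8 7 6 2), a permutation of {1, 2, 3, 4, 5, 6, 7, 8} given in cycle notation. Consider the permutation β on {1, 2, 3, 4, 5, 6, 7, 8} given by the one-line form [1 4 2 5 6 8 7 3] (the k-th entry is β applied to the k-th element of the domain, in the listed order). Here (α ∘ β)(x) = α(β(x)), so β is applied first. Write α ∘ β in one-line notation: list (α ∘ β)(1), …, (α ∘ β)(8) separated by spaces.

Chase each element through β then α: 1 → 1 → 4; 2 → 4 → 3; 3 → 2 → 1; 4 → 5 → 8; 5 → 6 → 2; 6 → 8 → 7; 7 → 7 → 6; 8 → 3 → 5.
Collecting the images, α ∘ β = [4 3 1 8 2 7 6 5].

4 3 1 8 2 7 6 5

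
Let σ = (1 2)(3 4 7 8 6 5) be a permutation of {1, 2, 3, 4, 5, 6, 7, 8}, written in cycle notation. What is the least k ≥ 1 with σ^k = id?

6

The cycle type of σ is (6, 2).
The order of σ is the least common multiple of its cycle lengths: lcm(6, 2) = 6.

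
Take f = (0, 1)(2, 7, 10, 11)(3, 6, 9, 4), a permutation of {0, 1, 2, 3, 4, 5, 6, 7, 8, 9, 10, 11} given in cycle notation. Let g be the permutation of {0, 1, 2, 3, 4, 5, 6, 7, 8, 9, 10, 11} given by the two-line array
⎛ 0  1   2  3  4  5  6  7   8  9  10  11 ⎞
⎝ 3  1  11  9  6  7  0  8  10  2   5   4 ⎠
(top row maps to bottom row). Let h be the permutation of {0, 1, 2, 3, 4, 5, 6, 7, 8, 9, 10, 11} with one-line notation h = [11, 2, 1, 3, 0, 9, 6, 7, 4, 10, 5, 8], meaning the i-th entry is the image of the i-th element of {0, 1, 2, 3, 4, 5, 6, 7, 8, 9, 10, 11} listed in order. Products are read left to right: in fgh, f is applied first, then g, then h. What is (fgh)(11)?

Chase 11: f(11) = 2; g(2) = 11; h(11) = 8. Hence (fgh)(11) = 8.

8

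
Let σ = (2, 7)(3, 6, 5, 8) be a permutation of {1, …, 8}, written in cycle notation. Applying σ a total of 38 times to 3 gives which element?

5

3 lies in the 4-cycle (3, 6, 5, 8).
Since the cycle has length 4, σ^38 acts on it the same as σ^2 (38 mod 4 = 2).
Advancing 2 steps from 3: 3 → 6 → 5.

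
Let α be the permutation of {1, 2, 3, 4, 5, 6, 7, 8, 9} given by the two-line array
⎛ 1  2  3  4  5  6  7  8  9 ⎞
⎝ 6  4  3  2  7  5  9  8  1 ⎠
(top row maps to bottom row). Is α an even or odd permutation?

In disjoint-cycle form the cycle lengths are 5, 2, 1, 1.
A cycle of length ℓ contributes ℓ−1 transpositions, so α is a product of 4 + 1 = 5 transpositions — odd.

odd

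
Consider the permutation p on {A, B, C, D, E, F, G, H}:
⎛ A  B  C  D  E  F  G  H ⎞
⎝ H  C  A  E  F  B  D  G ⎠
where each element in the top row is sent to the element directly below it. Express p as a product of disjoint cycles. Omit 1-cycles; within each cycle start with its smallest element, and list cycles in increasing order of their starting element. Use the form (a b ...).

Start at A and follow images: A → H → G → D → E → F → B → C → A, giving the cycle (A H G D E F B C).
Continuing from each remaining unvisited element yields (A H G D E F B C).

(A H G D E F B C)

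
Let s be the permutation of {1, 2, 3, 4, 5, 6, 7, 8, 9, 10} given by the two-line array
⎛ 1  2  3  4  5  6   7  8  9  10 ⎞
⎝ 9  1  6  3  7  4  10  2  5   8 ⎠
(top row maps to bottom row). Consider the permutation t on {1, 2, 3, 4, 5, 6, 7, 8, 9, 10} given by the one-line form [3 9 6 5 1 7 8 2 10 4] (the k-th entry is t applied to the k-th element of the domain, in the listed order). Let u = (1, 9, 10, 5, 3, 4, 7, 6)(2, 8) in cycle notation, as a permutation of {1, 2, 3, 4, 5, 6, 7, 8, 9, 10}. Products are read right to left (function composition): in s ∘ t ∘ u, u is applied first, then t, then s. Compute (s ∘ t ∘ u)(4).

Chase 4: u(4) = 7; t(7) = 8; s(8) = 2. Hence (s ∘ t ∘ u)(4) = 2.

2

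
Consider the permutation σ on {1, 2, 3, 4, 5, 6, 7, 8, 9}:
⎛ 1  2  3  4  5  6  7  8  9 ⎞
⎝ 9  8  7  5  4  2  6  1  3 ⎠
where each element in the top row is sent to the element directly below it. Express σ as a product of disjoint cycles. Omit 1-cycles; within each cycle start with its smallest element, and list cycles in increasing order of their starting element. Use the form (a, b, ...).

(1, 9, 3, 7, 6, 2, 8)(4, 5)

Start at 1 and follow images: 1 → 9 → 3 → 7 → 6 → 2 → 8 → 1, giving the cycle (1, 9, 3, 7, 6, 2, 8).
Repeating from the next unused element and collecting all non-trivial cycles gives (1, 9, 3, 7, 6, 2, 8)(4, 5).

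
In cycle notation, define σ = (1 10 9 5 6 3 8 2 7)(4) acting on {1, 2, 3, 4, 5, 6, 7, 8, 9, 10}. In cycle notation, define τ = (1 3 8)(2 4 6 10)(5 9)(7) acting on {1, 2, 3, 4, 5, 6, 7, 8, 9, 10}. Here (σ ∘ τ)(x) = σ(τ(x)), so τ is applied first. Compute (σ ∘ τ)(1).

8

(σ ∘ τ)(1) = σ(τ(1)). τ(1) = 3, then σ(3) = 8. So (σ ∘ τ)(1) = 8.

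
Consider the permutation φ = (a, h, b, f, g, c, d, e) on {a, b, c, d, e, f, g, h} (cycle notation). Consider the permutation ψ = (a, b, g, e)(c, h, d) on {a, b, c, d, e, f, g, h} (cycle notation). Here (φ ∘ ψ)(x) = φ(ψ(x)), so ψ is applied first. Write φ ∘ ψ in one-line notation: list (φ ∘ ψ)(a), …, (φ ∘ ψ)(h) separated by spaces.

f c b d h g a e

(φ ∘ ψ)(x) = φ(ψ(x)). Computing each image: φ(ψ(a)) = φ(b) = f, φ(ψ(b)) = φ(g) = c, φ(ψ(c)) = φ(h) = b, φ(ψ(d)) = φ(c) = d, φ(ψ(e)) = φ(a) = h, φ(ψ(f)) = φ(f) = g, φ(ψ(g)) = φ(e) = a, φ(ψ(h)) = φ(d) = e.
Hence φ ∘ ψ = [f c b d h g a e].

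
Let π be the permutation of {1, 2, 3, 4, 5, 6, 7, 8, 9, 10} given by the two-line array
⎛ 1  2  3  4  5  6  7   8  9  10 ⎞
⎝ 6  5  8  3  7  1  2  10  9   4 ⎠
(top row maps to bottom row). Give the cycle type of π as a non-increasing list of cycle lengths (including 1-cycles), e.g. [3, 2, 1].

[4, 3, 2, 1]

The disjoint cycles are (1, 6)(2, 5, 7)(3, 8, 10, 4)(9), with lengths 4, 3, 2, 1 in non-increasing order.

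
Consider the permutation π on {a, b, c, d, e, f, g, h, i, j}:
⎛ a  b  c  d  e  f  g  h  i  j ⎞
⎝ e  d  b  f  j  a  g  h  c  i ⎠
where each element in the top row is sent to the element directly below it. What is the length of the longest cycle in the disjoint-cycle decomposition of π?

Decomposing into disjoint cycles gives (a, e, j, i, c, b, d, f); the longest has length 8.

8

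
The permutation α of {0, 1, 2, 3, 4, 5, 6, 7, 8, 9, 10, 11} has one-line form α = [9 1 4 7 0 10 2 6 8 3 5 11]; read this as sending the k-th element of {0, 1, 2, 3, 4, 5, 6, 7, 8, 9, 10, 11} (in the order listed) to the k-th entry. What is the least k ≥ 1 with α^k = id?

14

The disjoint-cycle form of α has cycle lengths 7, 2, 1, 1, 1.
The order is lcm(7, 2) = 14.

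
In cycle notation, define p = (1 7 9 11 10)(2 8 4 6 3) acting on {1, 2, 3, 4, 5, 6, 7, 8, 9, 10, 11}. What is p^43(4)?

2

4 lies in the 5-cycle (2 8 4 6 3).
Since the cycle has length 5, p^43 acts on it the same as p^3 (43 mod 5 = 3).
Stepping 3 places around the cycle: 4 → 6 → 3 → 2.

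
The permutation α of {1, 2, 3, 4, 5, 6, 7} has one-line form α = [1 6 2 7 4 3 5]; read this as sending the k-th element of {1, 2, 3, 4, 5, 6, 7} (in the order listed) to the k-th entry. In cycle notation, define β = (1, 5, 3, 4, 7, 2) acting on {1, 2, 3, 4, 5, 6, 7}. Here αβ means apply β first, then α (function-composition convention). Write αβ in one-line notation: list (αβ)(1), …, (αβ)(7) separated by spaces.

Chase each element through β then α: 1 → 5 → 4; 2 → 1 → 1; 3 → 4 → 7; 4 → 7 → 5; 5 → 3 → 2; 6 → 6 → 3; 7 → 2 → 6.
Collecting the images, αβ = [4 1 7 5 2 3 6].

4 1 7 5 2 3 6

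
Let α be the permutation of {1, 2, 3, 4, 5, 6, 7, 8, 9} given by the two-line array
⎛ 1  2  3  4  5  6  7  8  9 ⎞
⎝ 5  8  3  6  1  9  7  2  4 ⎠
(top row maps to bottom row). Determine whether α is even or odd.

In disjoint-cycle form the cycle lengths are 3, 2, 2, 1, 1.
A cycle of length ℓ contributes ℓ−1 transpositions, so α is a product of 2 + 1 + 1 = 4 transpositions — even.

even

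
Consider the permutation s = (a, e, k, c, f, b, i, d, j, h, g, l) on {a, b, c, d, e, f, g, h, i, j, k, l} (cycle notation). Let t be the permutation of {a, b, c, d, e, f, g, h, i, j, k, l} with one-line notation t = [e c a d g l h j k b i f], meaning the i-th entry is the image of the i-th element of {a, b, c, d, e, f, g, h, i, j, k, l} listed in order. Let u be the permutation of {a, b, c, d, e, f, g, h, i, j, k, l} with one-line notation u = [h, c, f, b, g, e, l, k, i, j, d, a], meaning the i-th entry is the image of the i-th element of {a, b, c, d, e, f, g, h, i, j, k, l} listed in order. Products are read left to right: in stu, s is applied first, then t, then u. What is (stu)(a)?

(stu)(a) = u(t(s(a))). s(a) = e, then t(e) = g, then u(g) = l, so the result is l.

l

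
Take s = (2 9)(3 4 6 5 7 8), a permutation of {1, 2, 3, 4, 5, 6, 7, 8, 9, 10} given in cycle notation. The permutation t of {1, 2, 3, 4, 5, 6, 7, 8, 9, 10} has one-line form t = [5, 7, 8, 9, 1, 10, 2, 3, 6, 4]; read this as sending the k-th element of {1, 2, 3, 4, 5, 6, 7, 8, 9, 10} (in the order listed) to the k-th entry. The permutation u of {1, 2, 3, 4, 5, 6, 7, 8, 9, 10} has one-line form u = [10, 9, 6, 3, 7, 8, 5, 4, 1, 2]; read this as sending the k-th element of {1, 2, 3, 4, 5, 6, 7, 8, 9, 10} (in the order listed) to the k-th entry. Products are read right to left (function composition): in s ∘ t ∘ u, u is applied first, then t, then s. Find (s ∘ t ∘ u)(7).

Chase 7: u(7) = 5; t(5) = 1; s(1) = 1. Hence (s ∘ t ∘ u)(7) = 1.

1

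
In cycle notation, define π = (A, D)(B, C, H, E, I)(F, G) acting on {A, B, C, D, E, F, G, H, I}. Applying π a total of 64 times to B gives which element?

B lies in the 5-cycle (B, C, H, E, I).
On a 5-cycle, π^5 is the identity, so π^64 = π^4 there (64 ≡ 4 mod 5).
Stepping 4 places around the cycle: B → C → H → E → I.

I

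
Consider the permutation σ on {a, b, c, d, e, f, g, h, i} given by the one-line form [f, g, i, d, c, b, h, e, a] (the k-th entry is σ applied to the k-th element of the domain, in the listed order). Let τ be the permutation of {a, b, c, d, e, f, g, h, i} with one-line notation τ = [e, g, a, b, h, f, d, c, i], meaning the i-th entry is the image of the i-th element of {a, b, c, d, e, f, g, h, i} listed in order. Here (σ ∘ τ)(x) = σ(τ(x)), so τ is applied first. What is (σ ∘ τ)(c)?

f

(σ ∘ τ)(c) = σ(τ(c)). τ(c) = a, then σ(a) = f. So (σ ∘ τ)(c) = f.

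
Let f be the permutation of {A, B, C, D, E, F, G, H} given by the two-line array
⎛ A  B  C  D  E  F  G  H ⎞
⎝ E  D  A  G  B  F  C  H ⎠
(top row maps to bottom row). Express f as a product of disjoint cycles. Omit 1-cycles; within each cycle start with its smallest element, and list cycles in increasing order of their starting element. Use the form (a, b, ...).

Iterating f from A gives A → E → B → D → G → C → A; that is the 6-cycle (A, E, B, D, G, C).
Continuing from each remaining unvisited element yields (A, E, B, D, G, C).

(A, E, B, D, G, C)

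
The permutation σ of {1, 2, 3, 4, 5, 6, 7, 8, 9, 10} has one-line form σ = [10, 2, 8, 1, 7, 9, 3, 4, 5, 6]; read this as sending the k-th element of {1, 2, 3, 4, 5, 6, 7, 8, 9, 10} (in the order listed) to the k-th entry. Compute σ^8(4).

Tracing 4 → 1 → … returns to 4 after 9 steps, so 4 lies in a 9-cycle (1 10 6 9 5 7 3 8 4).
Advancing 8 steps from 4: 4 → 1 → 10 → 6 → 9 → 5 → 7 → 3 → 8.

8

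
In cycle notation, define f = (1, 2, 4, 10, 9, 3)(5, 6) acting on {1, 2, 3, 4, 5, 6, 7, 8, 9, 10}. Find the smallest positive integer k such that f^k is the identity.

The cycle type of f is (6, 2, 1, 1).
Since disjoint cycles commute, ord(f) = lcm(6, 2) = 6.

6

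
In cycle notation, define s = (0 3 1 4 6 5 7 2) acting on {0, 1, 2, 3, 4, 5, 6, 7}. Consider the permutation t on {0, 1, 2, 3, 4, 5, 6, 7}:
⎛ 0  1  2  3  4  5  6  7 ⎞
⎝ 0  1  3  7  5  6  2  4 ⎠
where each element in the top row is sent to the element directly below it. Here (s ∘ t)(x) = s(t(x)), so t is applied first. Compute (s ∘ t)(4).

7

(s ∘ t)(4) = s(t(4)). t(4) = 5, then s(5) = 7. So (s ∘ t)(4) = 7.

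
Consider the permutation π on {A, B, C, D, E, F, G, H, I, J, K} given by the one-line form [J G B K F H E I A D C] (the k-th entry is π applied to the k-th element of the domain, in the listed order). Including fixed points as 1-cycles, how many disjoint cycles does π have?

The cycle decomposition is (A, J, D, K, C, B, G, E, F, H, I), which has 1 cycle (counting 1-cycles).

1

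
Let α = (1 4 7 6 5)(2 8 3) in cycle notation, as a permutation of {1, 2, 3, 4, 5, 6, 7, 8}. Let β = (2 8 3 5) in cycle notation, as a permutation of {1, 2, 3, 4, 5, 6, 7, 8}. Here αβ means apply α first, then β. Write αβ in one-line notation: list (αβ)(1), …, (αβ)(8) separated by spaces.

4 3 8 7 1 2 6 5

(αβ)(x) = β(α(x)). Computing each image: β(α(1)) = β(4) = 4, β(α(2)) = β(8) = 3, β(α(3)) = β(2) = 8, β(α(4)) = β(7) = 7, β(α(5)) = β(1) = 1, β(α(6)) = β(5) = 2, β(α(7)) = β(6) = 6, β(α(8)) = β(3) = 5.
Hence αβ = [4 3 8 7 1 2 6 5].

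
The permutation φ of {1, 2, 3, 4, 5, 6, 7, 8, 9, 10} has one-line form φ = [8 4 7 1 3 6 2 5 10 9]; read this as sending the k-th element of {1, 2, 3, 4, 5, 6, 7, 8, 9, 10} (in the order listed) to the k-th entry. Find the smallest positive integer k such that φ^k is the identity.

Writing φ as disjoint cycles, the cycle lengths are 7, 2, 1.
The order is lcm(7, 2) = 14.

14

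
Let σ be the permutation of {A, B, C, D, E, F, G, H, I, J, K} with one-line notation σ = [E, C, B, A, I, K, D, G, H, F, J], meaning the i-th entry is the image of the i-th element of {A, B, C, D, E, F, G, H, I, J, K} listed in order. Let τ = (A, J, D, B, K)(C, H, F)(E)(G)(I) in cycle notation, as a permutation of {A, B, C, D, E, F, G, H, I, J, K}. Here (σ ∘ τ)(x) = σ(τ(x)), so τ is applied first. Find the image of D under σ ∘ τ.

C

τ(D) = B, then σ(B) = C; composing gives (σ ∘ τ)(D) = C.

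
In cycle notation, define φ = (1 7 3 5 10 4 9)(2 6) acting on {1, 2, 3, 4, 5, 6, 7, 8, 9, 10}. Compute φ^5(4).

5

4 lies in the 7-cycle (1 7 3 5 10 4 9).
Advancing 5 steps from 4: 4 → 9 → 1 → 7 → 3 → 5.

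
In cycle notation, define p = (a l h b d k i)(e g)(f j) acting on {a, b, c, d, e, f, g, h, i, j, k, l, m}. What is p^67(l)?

k

l lies in the 7-cycle (a l h b d k i).
Powers repeat with period 7 on this cycle, and 67 mod 7 = 4, so p^67(l) = p^4(l).
Advancing 4 steps from l: l → h → b → d → k.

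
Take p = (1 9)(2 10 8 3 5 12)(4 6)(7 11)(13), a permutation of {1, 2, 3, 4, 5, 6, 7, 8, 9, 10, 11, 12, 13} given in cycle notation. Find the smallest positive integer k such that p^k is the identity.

6

The cycle type of p is (6, 2, 2, 2, 1).
The order of p is the least common multiple of its cycle lengths: lcm(6, 2, 2, 2) = 6.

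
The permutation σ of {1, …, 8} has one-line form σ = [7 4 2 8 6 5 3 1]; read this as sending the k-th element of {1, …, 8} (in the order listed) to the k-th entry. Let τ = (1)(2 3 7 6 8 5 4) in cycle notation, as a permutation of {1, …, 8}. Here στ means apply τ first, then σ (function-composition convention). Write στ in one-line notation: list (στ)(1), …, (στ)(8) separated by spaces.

7 2 3 4 8 1 5 6

(στ)(x) = σ(τ(x)). Computing each image: σ(τ(1)) = σ(1) = 7, σ(τ(2)) = σ(3) = 2, σ(τ(3)) = σ(7) = 3, σ(τ(4)) = σ(2) = 4, σ(τ(5)) = σ(4) = 8, σ(τ(6)) = σ(8) = 1, σ(τ(7)) = σ(6) = 5, σ(τ(8)) = σ(5) = 6.
Hence στ = [7 2 3 4 8 1 5 6].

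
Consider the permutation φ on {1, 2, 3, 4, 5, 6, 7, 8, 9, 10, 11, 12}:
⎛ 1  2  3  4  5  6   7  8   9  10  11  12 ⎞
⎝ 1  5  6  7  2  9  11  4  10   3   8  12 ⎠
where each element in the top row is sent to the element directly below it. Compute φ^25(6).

Tracing 6 → 9 → … returns to 6 after 4 steps, so 6 lies in a 4-cycle (3, 6, 9, 10).
Since the cycle has length 4, φ^25 acts on it the same as φ^1 (25 mod 4 = 1).
Advancing 1 step from 6: 6 → 9.

9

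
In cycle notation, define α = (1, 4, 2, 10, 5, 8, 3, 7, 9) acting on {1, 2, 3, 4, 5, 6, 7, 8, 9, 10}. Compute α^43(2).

1

2 lies in the 9-cycle (1, 4, 2, 10, 5, 8, 3, 7, 9).
On a 9-cycle, α^9 is the identity, so α^43 = α^7 there (43 ≡ 7 mod 9).
Advancing 7 steps from 2: 2 → 10 → 5 → 8 → 3 → 7 → 9 → 1.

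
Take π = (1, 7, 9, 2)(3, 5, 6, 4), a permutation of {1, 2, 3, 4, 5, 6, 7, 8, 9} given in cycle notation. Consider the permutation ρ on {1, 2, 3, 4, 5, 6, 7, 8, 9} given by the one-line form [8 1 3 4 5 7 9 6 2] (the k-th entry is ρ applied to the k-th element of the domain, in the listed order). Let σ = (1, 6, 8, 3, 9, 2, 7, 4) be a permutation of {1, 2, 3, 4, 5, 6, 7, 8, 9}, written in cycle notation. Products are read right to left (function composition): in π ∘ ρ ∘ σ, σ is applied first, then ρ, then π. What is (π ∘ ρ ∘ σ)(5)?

Apply the permutations in order: σ(5) = 5, then ρ(5) = 5, then π(5) = 6. So (π ∘ ρ ∘ σ)(5) = 6.

6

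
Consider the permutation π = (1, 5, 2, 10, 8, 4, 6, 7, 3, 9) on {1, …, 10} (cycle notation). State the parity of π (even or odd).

odd

The cycle lengths are 10.
A cycle of length ℓ contributes ℓ−1 transpositions, so π is a product of 9 transpositions — odd.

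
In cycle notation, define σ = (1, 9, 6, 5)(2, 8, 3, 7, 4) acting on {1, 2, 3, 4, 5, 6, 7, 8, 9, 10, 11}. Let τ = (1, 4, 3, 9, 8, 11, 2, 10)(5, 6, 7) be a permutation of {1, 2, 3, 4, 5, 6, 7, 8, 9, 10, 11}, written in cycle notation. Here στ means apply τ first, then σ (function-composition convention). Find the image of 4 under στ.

7

First apply τ: τ(4) = 3, then σ(3) = 7. Thus (στ)(4) = 7.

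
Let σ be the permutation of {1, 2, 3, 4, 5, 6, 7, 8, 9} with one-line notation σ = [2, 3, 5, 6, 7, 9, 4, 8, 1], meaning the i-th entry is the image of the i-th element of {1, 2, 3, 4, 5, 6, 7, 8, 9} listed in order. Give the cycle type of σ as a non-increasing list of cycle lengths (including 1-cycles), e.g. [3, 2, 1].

[8, 1]

The disjoint cycles are (1 2 3 5 7 4 6 9)(8), with lengths 8, 1 in non-increasing order.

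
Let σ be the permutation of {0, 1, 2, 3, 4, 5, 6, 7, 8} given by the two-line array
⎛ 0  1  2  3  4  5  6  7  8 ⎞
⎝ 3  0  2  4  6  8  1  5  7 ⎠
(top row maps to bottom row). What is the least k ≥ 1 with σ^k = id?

Writing σ as disjoint cycles, the cycle lengths are 5, 3, 1.
The order of σ is the least common multiple of its cycle lengths: lcm(5, 3) = 15.

15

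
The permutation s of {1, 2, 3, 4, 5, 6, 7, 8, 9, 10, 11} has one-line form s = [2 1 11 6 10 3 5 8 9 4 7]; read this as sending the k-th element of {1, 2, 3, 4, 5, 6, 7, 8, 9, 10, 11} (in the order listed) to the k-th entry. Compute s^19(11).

6

Tracing 11 → 7 → … returns to 11 after 7 steps, so 11 lies in a 7-cycle (3, 11, 7, 5, 10, 4, 6).
Powers repeat with period 7 on this cycle, and 19 mod 7 = 5, so s^19(11) = s^5(11).
Advancing 5 steps from 11: 11 → 7 → 5 → 10 → 4 → 6.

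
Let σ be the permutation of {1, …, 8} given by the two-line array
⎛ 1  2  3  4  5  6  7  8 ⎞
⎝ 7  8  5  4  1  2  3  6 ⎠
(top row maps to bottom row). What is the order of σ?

Writing σ as disjoint cycles, the cycle lengths are 4, 3, 1.
The order is lcm(4, 3) = 12.

12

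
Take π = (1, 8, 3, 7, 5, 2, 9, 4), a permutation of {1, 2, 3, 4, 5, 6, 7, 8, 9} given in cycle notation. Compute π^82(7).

7 lies in the 8-cycle (1, 8, 3, 7, 5, 2, 9, 4).
Powers repeat with period 8 on this cycle, and 82 mod 8 = 2, so π^82(7) = π^2(7).
Advancing 2 steps from 7: 7 → 5 → 2.

2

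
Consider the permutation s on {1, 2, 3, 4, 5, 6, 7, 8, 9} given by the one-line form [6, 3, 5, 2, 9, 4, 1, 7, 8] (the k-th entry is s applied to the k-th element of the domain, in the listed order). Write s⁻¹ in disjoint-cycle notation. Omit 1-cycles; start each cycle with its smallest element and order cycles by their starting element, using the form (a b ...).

(1 7 8 9 5 3 2 4 6)

First write s in disjoint cycles: (1 6 4 2 3 5 9 8 7).
Reversing each cycle (and rotating so the smallest element leads) gives s⁻¹ = (1 7 8 9 5 3 2 4 6).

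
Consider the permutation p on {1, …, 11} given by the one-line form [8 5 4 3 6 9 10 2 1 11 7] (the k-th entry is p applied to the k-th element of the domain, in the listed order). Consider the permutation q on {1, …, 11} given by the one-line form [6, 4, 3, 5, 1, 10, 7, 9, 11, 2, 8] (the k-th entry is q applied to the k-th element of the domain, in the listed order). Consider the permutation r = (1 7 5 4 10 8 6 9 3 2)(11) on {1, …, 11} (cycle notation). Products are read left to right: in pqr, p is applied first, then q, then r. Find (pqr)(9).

(pqr)(9) = r(q(p(9))). p(9) = 1, then q(1) = 6, then r(6) = 9, so the result is 9.

9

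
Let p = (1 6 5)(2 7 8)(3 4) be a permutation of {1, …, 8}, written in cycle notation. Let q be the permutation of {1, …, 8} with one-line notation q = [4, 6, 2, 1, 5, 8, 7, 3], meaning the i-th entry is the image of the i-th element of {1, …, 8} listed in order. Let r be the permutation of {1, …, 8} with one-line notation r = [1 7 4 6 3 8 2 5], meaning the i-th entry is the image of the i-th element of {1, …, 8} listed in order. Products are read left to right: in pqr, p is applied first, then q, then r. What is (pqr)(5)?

Apply the permutations in order: p(5) = 1, then q(1) = 4, then r(4) = 6. So (pqr)(5) = 6.

6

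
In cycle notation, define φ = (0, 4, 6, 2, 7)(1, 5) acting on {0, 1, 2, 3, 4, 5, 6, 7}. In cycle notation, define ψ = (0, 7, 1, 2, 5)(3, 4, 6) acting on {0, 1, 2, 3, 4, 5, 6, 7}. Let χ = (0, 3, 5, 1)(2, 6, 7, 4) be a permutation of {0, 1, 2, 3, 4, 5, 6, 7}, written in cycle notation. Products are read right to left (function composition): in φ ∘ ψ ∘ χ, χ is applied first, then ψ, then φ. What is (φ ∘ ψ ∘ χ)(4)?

1

Apply the permutations in order: χ(4) = 2, then ψ(2) = 5, then φ(5) = 1. So (φ ∘ ψ ∘ χ)(4) = 1.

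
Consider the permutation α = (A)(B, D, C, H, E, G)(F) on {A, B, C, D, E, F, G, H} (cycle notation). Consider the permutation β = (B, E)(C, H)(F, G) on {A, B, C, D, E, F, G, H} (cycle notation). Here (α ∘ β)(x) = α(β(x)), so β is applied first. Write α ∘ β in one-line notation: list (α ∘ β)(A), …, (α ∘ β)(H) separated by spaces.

A G E C D B F H

Chase each element through β then α: A → A → A; B → E → G; C → H → E; D → D → C; E → B → D; F → G → B; G → F → F; H → C → H.
Collecting the images, α ∘ β = [A G E C D B F H].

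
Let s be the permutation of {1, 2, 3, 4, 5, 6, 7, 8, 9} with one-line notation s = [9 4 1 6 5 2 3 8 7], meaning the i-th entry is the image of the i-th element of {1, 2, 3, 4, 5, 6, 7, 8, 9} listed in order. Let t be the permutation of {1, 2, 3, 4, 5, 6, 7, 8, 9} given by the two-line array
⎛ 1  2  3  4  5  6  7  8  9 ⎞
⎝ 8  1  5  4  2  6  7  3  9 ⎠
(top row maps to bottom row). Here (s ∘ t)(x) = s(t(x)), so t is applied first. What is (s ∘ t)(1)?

(s ∘ t)(1) = s(t(1)). t(1) = 8, then s(8) = 8. So (s ∘ t)(1) = 8.

8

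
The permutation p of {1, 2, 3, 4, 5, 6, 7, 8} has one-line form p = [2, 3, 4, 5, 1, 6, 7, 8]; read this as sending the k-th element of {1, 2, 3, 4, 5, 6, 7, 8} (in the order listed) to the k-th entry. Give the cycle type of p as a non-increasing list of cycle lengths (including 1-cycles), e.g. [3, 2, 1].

[5, 1, 1, 1]

The disjoint cycles are (1 2 3 4 5)(6)(7)(8), with lengths 5, 1, 1, 1 in non-increasing order.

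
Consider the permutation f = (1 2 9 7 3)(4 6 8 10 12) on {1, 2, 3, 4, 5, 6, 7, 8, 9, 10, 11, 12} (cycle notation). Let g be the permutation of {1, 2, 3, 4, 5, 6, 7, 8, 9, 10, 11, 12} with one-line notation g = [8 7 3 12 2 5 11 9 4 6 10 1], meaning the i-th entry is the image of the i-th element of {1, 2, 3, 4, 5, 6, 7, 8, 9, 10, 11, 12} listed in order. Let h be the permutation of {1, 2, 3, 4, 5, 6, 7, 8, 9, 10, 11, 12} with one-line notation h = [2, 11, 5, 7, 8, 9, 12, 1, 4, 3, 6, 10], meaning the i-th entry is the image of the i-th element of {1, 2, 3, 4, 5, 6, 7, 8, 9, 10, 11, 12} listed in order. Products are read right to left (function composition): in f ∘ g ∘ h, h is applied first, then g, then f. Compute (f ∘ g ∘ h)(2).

Apply the permutations in order: h(2) = 11, then g(11) = 10, then f(10) = 12. So (f ∘ g ∘ h)(2) = 12.

12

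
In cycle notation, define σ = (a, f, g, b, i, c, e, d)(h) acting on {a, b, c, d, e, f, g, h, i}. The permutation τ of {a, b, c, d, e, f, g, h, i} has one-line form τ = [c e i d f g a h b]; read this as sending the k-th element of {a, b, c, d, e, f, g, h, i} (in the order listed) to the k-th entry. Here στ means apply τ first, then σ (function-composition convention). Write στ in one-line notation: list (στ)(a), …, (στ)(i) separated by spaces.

(στ)(x) = σ(τ(x)). Computing each image: σ(τ(a)) = σ(c) = e, σ(τ(b)) = σ(e) = d, σ(τ(c)) = σ(i) = c, σ(τ(d)) = σ(d) = a, σ(τ(e)) = σ(f) = g, σ(τ(f)) = σ(g) = b, σ(τ(g)) = σ(a) = f, σ(τ(h)) = σ(h) = h, σ(τ(i)) = σ(b) = i.
Hence στ = [e d c a g b f h i].

e d c a g b f h i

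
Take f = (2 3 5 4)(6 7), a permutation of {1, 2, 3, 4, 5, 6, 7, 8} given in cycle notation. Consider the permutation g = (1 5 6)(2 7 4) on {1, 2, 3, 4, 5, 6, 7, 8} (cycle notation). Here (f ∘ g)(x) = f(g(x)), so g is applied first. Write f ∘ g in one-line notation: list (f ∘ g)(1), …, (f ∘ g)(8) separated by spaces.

4 6 5 3 7 1 2 8

(f ∘ g)(x) = f(g(x)). Computing each image: f(g(1)) = f(5) = 4, f(g(2)) = f(7) = 6, f(g(3)) = f(3) = 5, f(g(4)) = f(2) = 3, f(g(5)) = f(6) = 7, f(g(6)) = f(1) = 1, f(g(7)) = f(4) = 2, f(g(8)) = f(8) = 8.
Hence f ∘ g = [4 6 5 3 7 1 2 8].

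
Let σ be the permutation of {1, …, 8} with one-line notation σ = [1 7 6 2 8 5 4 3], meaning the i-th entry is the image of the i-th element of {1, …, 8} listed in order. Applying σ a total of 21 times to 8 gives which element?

Tracing 8 → 3 → … returns to 8 after 4 steps, so 8 lies in a 4-cycle (3, 6, 5, 8).
On a 4-cycle, σ^4 is the identity, so σ^21 = σ^1 there (21 ≡ 1 mod 4).
Advancing 1 step from 8: 8 → 3.

3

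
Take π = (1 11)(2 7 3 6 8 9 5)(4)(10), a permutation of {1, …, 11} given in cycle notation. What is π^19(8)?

3

8 lies in the 7-cycle (2 7 3 6 8 9 5).
Since the cycle has length 7, π^19 acts on it the same as π^5 (19 mod 7 = 5).
Stepping 5 places around the cycle: 8 → 9 → 5 → 2 → 7 → 3.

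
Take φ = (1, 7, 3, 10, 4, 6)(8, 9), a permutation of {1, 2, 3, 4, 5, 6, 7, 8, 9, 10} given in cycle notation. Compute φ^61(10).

10 lies in the 6-cycle (1, 7, 3, 10, 4, 6).
Since the cycle has length 6, φ^61 acts on it the same as φ^1 (61 mod 6 = 1).
Stepping 1 place around the cycle: 10 → 4.

4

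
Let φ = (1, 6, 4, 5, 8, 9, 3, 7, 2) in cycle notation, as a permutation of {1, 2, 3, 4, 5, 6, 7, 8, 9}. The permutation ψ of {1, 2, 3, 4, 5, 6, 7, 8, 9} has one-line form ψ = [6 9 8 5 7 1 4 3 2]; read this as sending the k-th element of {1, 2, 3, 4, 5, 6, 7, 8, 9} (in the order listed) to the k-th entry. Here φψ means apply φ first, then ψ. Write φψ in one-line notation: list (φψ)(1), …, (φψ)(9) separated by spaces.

(φψ)(x) = ψ(φ(x)). Computing each image: ψ(φ(1)) = ψ(6) = 1, ψ(φ(2)) = ψ(1) = 6, ψ(φ(3)) = ψ(7) = 4, ψ(φ(4)) = ψ(5) = 7, ψ(φ(5)) = ψ(8) = 3, ψ(φ(6)) = ψ(4) = 5, ψ(φ(7)) = ψ(2) = 9, ψ(φ(8)) = ψ(9) = 2, ψ(φ(9)) = ψ(3) = 8.
Hence φψ = [1 6 4 7 3 5 9 2 8].

1 6 4 7 3 5 9 2 8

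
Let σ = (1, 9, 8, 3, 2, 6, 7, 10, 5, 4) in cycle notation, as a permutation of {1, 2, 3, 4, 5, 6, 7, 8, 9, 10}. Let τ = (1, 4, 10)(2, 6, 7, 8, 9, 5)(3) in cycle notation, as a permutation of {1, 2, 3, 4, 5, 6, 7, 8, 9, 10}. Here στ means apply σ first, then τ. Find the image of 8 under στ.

3

First apply σ: σ(8) = 3, then τ(3) = 3. Thus (στ)(8) = 3.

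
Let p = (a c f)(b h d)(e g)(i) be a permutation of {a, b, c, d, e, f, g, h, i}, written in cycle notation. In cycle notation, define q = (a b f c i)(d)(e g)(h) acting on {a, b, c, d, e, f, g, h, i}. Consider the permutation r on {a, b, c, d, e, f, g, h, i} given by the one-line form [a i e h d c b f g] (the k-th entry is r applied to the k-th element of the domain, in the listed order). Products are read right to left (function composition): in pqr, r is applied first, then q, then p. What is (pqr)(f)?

Apply the permutations in order: r(f) = c, then q(c) = i, then p(i) = i. So (pqr)(f) = i.

i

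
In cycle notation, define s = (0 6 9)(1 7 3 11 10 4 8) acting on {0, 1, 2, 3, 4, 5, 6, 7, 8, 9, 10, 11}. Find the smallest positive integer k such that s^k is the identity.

21

The cycle type of s is (7, 3, 1, 1).
The order is lcm(7, 3) = 21.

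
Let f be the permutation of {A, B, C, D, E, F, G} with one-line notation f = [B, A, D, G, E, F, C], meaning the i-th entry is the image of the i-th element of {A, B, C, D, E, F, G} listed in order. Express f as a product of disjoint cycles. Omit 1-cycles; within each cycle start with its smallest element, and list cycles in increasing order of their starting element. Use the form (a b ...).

(A B)(C D G)

Start at A and follow images: A → B → A, giving the cycle (A B).
Repeating from the next unused element and collecting all non-trivial cycles gives (A B)(C D G).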